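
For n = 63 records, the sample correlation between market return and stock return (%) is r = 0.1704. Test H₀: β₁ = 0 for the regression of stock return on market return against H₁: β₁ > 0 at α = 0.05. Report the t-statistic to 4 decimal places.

t = 1.3506

t = r·√(n − 2)/√(1 − r²) = 0.1704·√61/√0.970964 = 1.3506.
df = n − 2 = 61.
One-sided p ≈ 0.0909, which is ≥ 0.05, so fail to reject H₀.
The data do not give significant evidence of a linear association between market return and stock return.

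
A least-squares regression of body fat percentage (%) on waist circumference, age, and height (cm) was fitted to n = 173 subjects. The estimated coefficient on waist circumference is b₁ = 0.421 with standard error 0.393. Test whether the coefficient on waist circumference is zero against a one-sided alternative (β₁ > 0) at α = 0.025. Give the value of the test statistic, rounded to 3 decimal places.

t = 1.071

H₀: β₁ = 0 vs H₁: β₁ > 0.
t = (b₁ − β₁⁰)/SE = 0.421 / 0.393 = 1.071.
df = n − k − 1 = 173 − 3 − 1 = 169.
One-sided p ≈ 0.1428, which is ≥ 0.025, so fail to reject H₀.
The data do not give significant evidence that the true slope on waist circumference is positive, holding the other predictors fixed.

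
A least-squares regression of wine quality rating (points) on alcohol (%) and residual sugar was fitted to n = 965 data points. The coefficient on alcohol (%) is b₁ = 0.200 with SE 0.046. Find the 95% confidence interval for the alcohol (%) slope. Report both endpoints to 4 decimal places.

df = n − k − 1 = 965 − 2 − 1 = 962.
t* = t_{0.025, 962} = 1.962433.
Margin = t* × SE = 1.962433 × 0.046 = 0.090272.
CI: 0.200 ± 0.090272 → (0.1097, 0.2903).
With 95% confidence, each one-unit increase in alcohol (%) is associated with a change of between 0.1097 and 0.2903 points in wine quality rating, holding the other predictors fixed.

(0.1097, 0.2903)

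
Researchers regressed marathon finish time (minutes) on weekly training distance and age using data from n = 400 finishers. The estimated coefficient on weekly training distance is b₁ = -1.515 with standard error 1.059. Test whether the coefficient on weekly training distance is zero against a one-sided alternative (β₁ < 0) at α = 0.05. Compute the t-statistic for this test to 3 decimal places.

H₀: β₁ = 0 vs H₁: β₁ < 0.
t = (b₁ − β₁⁰)/SE = -1.515 / 1.059 = -1.431.
df = n − k − 1 = 400 − 2 − 1 = 397.
One-sided p ≈ 0.0767, which is ≥ 0.05, so fail to reject H₀.
The data do not give significant evidence that the true slope on weekly training distance is negative, holding the other predictors fixed.

t = -1.431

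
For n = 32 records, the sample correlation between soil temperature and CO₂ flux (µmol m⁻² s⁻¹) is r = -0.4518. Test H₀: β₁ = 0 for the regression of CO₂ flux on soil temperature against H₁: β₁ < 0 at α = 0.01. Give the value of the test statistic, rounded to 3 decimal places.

t = -2.774

t = r·√(n − 2)/√(1 − r²) = -0.4518·√30/√0.795877 = -2.774.
df = n − 2 = 30.
One-sided p ≈ 0.0047, which is < 0.01, so reject H₀.
There is evidence of a linear association between soil temperature and CO₂ flux.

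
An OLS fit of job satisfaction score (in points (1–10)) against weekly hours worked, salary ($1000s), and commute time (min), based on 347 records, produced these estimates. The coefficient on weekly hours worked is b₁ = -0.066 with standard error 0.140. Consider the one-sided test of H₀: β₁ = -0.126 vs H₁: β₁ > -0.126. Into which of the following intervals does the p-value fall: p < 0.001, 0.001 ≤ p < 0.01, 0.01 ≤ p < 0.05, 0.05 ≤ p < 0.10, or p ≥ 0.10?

t = (-0.066 − (-0.126)) / 0.140 = 0.429.
df = n − k − 1 = 347 − 3 − 1 = 343.
One-sided p = P(T_{343} > t) ≈ 0.3343.
So p ≥ 0.10.

p ≥ 0.10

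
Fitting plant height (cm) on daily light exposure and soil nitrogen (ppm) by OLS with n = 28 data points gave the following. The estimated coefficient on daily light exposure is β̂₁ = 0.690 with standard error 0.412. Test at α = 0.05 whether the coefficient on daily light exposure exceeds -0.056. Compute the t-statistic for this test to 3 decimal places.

H₀: β₁ = -0.056 vs H₁: β₁ > -0.056.
t = (β̂₁ − β₁⁰)/SE = (0.690 − (-0.056)) / 0.412 = 1.811.
df = n − k − 1 = 28 − 2 − 1 = 25.
One-sided p ≈ 0.0411, which is < 0.05, so reject H₀.
There is evidence that the true slope on daily light exposure exceeds -0.056 cm per unit, holding the other predictors fixed.

t = 1.811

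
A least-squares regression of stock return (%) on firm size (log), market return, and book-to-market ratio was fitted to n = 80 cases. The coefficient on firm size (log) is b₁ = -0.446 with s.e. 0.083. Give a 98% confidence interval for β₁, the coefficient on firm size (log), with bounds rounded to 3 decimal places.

df = n − k − 1 = 80 − 3 − 1 = 76.
t* = t_{0.01, 76} = 2.37642.
Margin = t* × SE = 2.37642 × 0.083 = 0.19724.
CI: -0.446 ± 0.19724 → (-0.643, -0.249).
With 98% confidence, each one-unit increase in firm size (log) is associated with a change of between -0.643 and -0.249 % in stock return, holding the other predictors fixed.

(-0.643, -0.249)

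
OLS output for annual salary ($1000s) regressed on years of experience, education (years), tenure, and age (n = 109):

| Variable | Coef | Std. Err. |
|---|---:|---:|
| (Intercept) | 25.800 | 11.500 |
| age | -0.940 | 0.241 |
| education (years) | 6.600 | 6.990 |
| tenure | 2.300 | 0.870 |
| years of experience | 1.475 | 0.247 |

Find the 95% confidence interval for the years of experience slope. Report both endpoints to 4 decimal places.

(0.9852, 1.9648)

Read off: b = 1.475, SE = 0.247 for years of experience.
df = n − k − 1 = 109 − 4 − 1 = 104.
t* = t_{0.025, 104} = 1.983038.
Margin = t* × SE = 1.983038 × 0.247 = 0.489810.
CI: 1.475 ± 0.489810 → (0.9852, 1.9648).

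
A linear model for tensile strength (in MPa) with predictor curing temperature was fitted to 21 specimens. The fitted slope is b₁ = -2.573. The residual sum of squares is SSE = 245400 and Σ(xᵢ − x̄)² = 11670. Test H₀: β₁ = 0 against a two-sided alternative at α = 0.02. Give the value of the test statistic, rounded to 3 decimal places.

MSE = SSE/(n − 2) = 245400/19 = 12915.8.
SE(b₁) = √(MSE/Sₓₓ) = √(12915.8/11670) = 1.05202.
t = -2.573 / 1.05202 = -2.446.
df = n − 2 = 19.
Two-sided p ≈ 0.0244, which is ≥ 0.02, so fail to reject H₀.
The data do not give significant evidence of an association between curing temperature and tensile strength.

t = -2.446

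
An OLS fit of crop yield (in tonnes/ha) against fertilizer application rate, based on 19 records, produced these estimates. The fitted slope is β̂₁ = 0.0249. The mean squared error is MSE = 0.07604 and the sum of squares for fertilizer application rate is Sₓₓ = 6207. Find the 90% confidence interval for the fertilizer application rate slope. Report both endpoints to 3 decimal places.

SE(β̂₁) = √(MSE/Sₓₓ) = √(0.07604/6207) = 0.0035001.
df = n − 2 = 17.
t* = t_{0.05, 17} = 1.739607.
Margin = t* × SE = 1.739607 × 0.0035001 = 0.00609.
CI: 0.0249 ± 0.00609 → (0.019, 0.031).
With 90% confidence, each one-unit increase in fertilizer application rate is associated with a change of between 0.019 and 0.031 tonnes/ha in crop yield.

(0.019, 0.031)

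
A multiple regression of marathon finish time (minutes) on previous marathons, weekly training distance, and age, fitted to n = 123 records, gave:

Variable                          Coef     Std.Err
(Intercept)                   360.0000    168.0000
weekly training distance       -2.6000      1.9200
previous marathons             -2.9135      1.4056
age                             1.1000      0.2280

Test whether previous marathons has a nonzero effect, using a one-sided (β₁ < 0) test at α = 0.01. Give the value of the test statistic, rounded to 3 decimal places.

t = -2.073

Read off: b = -2.9135, SE = 1.4056 for previous marathons.
H₀: β₁ = 0 vs H₁: β₁ < 0.
t = -2.9135 / 1.4056 = -2.073.
df = n − k − 1 = 123 − 3 − 1 = 119.
One-sided p ≈ 0.0202, which is ≥ 0.01, so fail to reject H₀.
The data do not give significant evidence that the true slope on previous marathons is negative, holding the other predictors fixed.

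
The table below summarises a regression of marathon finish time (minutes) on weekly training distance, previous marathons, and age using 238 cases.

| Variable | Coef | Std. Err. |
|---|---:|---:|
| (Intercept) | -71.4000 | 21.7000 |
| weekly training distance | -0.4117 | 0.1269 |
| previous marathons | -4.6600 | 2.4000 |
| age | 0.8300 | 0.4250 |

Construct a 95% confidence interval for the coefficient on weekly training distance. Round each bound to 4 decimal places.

Read off: b = -0.4117, SE = 0.1269 for weekly training distance.
df = n − k − 1 = 238 − 3 − 1 = 234.
t* = t_{0.025, 234} = 1.970154.
Margin = t* × SE = 1.970154 × 0.1269 = 0.250012.
CI: -0.4117 ± 0.250012 → (-0.6617, -0.1617).

(-0.6617, -0.1617)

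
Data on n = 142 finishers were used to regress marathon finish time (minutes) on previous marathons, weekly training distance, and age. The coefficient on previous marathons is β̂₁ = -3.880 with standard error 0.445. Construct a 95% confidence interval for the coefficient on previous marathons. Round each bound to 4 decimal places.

(-4.7599, -3.0001)

df = n − k − 1 = 142 − 3 − 1 = 138.
t* = t_{0.025, 138} = 1.977304.
Margin = t* × SE = 1.977304 × 0.445 = 0.879900.
CI: -3.880 ± 0.879900 → (-4.7599, -3.0001).
With 95% confidence, each one-unit increase in previous marathons is associated with a change of between -4.7599 and -3.0001 minutes in marathon finish time, holding the other predictors fixed.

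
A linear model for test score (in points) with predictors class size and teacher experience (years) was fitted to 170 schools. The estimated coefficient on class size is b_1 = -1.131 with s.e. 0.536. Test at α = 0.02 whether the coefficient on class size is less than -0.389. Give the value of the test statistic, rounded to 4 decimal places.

t = -1.3843

H₀: β₁ = -0.389 vs H₁: β₁ < -0.389.
t = (b_1 − β₁⁰)/SE = (-1.131 − (-0.389)) / 0.536 = -1.3843.
df = n − k − 1 = 170 − 2 − 1 = 167.
One-sided p ≈ 0.0841, which is ≥ 0.02, so fail to reject H₀.
The data do not give significant evidence that the true slope on class size is below -0.389 points per unit, holding the other predictors fixed.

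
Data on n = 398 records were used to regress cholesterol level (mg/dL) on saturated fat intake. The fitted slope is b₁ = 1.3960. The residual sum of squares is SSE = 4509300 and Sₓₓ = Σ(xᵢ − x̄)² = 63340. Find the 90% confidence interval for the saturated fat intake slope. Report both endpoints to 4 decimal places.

MSE = SSE/(n − 2) = 4509300/396 = 11387.1.
SE(b₁) = √(MSE/Sₓₓ) = √(11387.1/63340) = 0.424002.
df = n − 2 = 396.
t* = t_{0.05, 396} = 1.648711.
Margin = t* × SE = 1.648711 × 0.424002 = 0.699057.
CI: 1.3960 ± 0.699057 → (0.6969, 2.0951).
With 90% confidence, each one-unit increase in saturated fat intake is associated with a change of between 0.6969 and 2.0951 mg/dL in cholesterol level.

(0.6969, 2.0951)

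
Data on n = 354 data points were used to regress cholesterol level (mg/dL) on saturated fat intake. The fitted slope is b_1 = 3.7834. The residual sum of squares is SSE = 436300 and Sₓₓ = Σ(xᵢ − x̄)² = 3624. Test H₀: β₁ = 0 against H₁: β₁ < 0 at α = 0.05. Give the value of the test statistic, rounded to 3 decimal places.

MSE = SSE/(n − 2) = 436300/352 = 1239.49.
SE(b_1) = √(MSE/Sₓₓ) = √(1239.49/3624) = 0.584827.
t = 3.7834 / 0.584827 = 6.469.
df = n − 2 = 352.
One-sided p ≈ 1.0000, which is ≥ 0.05, so fail to reject H₀.
The data do not give significant evidence that the true slope on saturated fat intake is negative.

t = 6.469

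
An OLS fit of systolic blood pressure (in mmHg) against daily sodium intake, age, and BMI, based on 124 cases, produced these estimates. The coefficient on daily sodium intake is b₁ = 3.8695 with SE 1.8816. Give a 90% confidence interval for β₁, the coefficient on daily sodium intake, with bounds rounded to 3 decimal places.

(0.750, 6.989)

df = n − k − 1 = 124 − 3 − 1 = 120.
t* = t_{0.05, 120} = 1.657651.
Margin = t* × SE = 1.657651 × 1.8816 = 3.11904.
CI: 3.8695 ± 3.11904 → (0.750, 6.989).
With 90% confidence, each one-unit increase in daily sodium intake is associated with a change of between 0.750 and 6.989 mmHg in systolic blood pressure, holding the other predictors fixed.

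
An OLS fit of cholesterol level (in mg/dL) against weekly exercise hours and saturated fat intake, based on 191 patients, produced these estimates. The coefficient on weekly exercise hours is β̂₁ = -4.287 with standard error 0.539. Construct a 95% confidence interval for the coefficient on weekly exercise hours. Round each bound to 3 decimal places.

(-5.350, -3.224)

df = n − k − 1 = 191 − 2 − 1 = 188.
t* = t_{0.025, 188} = 1.972663.
Margin = t* × SE = 1.972663 × 0.539 = 1.06327.
CI: -4.287 ± 1.06327 → (-5.350, -3.224).
With 95% confidence, each one-unit increase in weekly exercise hours is associated with a change of between -5.350 and -3.224 mg/dL in cholesterol level, holding the other predictors fixed.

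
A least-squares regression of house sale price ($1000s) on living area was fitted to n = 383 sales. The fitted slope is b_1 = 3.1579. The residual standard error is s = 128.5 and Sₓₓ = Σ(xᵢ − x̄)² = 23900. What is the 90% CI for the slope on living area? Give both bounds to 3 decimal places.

SE(b_1) = s/√Sₓₓ = 128.5/√23900 = 0.831197.
df = n − 2 = 381.
t* = t_{0.05, 381} = 1.648863.
Margin = t* × SE = 1.648863 × 0.831197 = 1.37053.
CI: 3.1579 ± 1.37053 → (1.787, 4.528).
With 90% confidence, each one-unit increase in living area is associated with a change of between 1.787 and 4.528 $1000s in house sale price.

(1.787, 4.528)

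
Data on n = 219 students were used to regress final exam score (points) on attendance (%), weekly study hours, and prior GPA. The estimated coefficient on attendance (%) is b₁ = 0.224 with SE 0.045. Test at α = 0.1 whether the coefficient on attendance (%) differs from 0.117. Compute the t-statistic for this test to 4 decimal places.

H₀: β₁ = 0.117 vs H₁: β₁ ≠ 0.117.
t = (b₁ − β₁⁰)/SE = (0.224 − 0.117) / 0.045 = 2.3778.
df = n − k − 1 = 219 − 3 − 1 = 215.
Two-sided p ≈ 0.0183, which is < 0.1, so reject H₀.
There is evidence that the true slope on attendance (%) differs from 0.117 points per unit, holding the other predictors fixed.

t = 2.3778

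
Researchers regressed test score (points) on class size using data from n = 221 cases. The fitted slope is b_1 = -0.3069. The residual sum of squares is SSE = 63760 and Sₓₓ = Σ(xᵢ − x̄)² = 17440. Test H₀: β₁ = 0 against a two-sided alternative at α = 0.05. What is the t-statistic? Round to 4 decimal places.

MSE = SSE/(n − 2) = 63760/219 = 291.142.
SE(b_1) = √(MSE/Sₓₓ) = √(291.142/17440) = 0.129205.
t = -0.3069 / 0.129205 = -2.3753.
df = n − 2 = 219.
Two-sided p ≈ 0.0184, which is < 0.05, so reject H₀.
There is evidence that class size is associated with test score.

t = -2.3753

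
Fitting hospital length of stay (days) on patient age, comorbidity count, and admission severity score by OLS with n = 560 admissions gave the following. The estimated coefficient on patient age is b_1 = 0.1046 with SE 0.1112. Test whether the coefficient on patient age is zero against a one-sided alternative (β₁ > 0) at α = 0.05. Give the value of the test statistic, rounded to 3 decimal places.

t = 0.941

H₀: β₁ = 0 vs H₁: β₁ > 0.
t = (b_1 − β₁⁰)/SE = 0.1046 / 0.1112 = 0.941.
df = n − k − 1 = 560 − 3 − 1 = 556.
One-sided p ≈ 0.1736, which is ≥ 0.05, so fail to reject H₀.
The data do not give significant evidence that the true slope on patient age is positive, holding the other predictors fixed.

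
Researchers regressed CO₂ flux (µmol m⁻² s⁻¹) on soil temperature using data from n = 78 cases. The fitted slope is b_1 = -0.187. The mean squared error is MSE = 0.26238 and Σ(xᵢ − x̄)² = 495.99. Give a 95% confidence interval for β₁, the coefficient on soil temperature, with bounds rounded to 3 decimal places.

(-0.233, -0.141)

SE(b_1) = √(MSE/Sₓₓ) = √(0.26238/495.99) = 0.0230001.
df = n − 2 = 76.
t* = t_{0.025, 76} = 1.991673.
Margin = t* × SE = 1.991673 × 0.0230001 = 0.04581.
CI: -0.187 ± 0.04581 → (-0.233, -0.141).
With 95% confidence, each one-unit increase in soil temperature is associated with a change of between -0.233 and -0.141 µmol m⁻² s⁻¹ in CO₂ flux.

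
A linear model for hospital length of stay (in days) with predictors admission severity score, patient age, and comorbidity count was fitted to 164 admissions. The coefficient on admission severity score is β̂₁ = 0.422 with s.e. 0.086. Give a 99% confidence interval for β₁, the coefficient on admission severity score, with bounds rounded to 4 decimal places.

df = n − k − 1 = 164 − 3 − 1 = 160.
t* = t_{0.005, 160} = 2.606906.
Margin = t* × SE = 2.606906 × 0.086 = 0.224194.
CI: 0.422 ± 0.224194 → (0.1978, 0.6462).
With 99% confidence, each one-unit increase in admission severity score is associated with a change of between 0.1978 and 0.6462 days in hospital length of stay, holding the other predictors fixed.

(0.1978, 0.6462)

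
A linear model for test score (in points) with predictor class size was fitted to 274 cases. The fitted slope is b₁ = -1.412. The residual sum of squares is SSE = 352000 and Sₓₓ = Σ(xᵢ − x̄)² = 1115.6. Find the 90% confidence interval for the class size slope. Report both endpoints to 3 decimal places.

MSE = SSE/(n − 2) = 352000/272 = 1294.12.
SE(b₁) = √(MSE/Sₓₓ) = √(1294.12/1115.6) = 1.07704.
df = n − 2 = 272.
t* = t_{0.05, 272} = 1.650475.
Margin = t* × SE = 1.650475 × 1.07704 = 1.77763.
CI: -1.412 ± 1.77763 → (-3.190, 0.366).
With 90% confidence, each one-unit increase in class size is associated with a change of between -3.190 and 0.366 points in test score.

(-3.190, 0.366)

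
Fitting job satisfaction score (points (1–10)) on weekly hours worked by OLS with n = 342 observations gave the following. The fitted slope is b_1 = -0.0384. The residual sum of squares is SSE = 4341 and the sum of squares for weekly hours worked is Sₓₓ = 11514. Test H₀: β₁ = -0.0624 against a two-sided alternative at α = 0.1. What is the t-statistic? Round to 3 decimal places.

MSE = SSE/(n − 2) = 4341/340 = 12.7676.
SE(b_1) = √(MSE/Sₓₓ) = √(12.7676/11514) = 0.0332999.
t = (-0.0384 − (-0.0624)) / 0.0332999 = 0.721.
df = n − 2 = 340.
Two-sided p ≈ 0.4716, which is ≥ 0.1, so fail to reject H₀.
The data are consistent with a true slope of -0.0624 points (1–10) per unit of weekly hours worked.

t = 0.721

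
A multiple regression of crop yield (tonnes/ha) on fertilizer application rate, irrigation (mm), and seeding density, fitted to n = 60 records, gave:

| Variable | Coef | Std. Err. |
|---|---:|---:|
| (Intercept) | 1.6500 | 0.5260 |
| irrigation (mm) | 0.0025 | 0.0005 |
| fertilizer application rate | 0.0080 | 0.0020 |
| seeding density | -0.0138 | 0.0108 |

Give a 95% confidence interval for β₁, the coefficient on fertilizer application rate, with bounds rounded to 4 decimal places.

Read off: b = 0.0080, SE = 0.0020 for fertilizer application rate.
df = n − k − 1 = 60 − 3 − 1 = 56.
t* = t_{0.025, 56} = 2.003241.
Margin = t* × SE = 2.003241 × 0.0020 = 0.004006.
CI: 0.0080 ± 0.004006 → (0.0040, 0.0120).

(0.0040, 0.0120)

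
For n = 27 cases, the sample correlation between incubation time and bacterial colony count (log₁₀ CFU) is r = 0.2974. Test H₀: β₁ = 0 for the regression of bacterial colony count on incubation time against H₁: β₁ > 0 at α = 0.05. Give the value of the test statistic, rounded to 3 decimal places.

t = r·√(n − 2)/√(1 − r²) = 0.2974·√25/√0.911553 = 1.557.
df = n − 2 = 25.
One-sided p ≈ 0.0660, which is ≥ 0.05, so fail to reject H₀.
The data do not give significant evidence of a linear association between incubation time and bacterial colony count.

t = 1.557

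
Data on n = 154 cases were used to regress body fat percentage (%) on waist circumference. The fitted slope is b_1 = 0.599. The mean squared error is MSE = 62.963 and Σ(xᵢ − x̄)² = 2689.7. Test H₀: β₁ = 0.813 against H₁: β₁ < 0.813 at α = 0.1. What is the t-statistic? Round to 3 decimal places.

t = -1.399

SE(b_1) = √(MSE/Sₓₓ) = √(62.963/2689.7) = 0.153.
t = (0.599 − 0.813) / 0.153 = -1.399.
df = n − 2 = 152.
One-sided p ≈ 0.0820, which is < 0.1, so reject H₀.
There is evidence that the true slope on waist circumference is below 0.813 % per unit.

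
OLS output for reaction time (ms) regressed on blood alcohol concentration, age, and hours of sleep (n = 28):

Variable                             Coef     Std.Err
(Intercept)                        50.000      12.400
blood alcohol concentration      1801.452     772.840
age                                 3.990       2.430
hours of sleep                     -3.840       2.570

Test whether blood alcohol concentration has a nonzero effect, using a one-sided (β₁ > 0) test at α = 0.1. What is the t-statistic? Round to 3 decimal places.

Read off: b = 1801.452, SE = 772.840 for blood alcohol concentration.
H₀: β₁ = 0 vs H₁: β₁ > 0.
t = 1801.452 / 772.840 = 2.331.
df = n − k − 1 = 28 − 3 − 1 = 24.
One-sided p ≈ 0.0142, which is < 0.1, so reject H₀.
There is evidence that the true slope on blood alcohol concentration is positive, holding the other predictors fixed.

t = 2.331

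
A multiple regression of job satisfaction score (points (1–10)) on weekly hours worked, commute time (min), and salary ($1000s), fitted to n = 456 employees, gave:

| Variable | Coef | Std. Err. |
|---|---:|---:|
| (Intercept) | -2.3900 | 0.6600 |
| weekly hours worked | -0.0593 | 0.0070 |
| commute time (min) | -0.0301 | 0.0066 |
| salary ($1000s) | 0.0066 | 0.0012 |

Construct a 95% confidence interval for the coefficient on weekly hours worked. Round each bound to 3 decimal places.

(-0.073, -0.046)

Read off: b = -0.0593, SE = 0.0070 for weekly hours worked.
df = n − k − 1 = 456 − 3 − 1 = 452.
t* = t_{0.025, 452} = 1.965226.
Margin = t* × SE = 1.965226 × 0.0070 = 0.01376.
CI: -0.0593 ± 0.01376 → (-0.073, -0.046).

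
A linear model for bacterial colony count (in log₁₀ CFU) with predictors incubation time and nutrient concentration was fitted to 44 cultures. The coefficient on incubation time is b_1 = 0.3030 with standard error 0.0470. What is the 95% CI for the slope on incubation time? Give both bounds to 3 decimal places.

df = n − k − 1 = 44 − 2 − 1 = 41.
t* = t_{0.025, 41} = 2.019541.
Margin = t* × SE = 2.019541 × 0.0470 = 0.09492.
CI: 0.3030 ± 0.09492 → (0.208, 0.398).
With 95% confidence, each one-unit increase in incubation time is associated with a change of between 0.208 and 0.398 log₁₀ CFU in bacterial colony count, holding the other predictors fixed.

(0.208, 0.398)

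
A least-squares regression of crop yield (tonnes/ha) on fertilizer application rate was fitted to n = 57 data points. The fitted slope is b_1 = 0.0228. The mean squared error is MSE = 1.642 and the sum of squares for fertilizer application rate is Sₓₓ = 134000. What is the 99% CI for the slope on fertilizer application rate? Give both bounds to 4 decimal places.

SE(b_1) = √(MSE/Sₓₓ) = √(1.642/134000) = 0.00350053.
df = n − 2 = 55.
t* = t_{0.005, 55} = 2.668216.
Margin = t* × SE = 2.668216 × 0.00350053 = 0.009340.
CI: 0.0228 ± 0.009340 → (0.0135, 0.0321).
With 99% confidence, each one-unit increase in fertilizer application rate is associated with a change of between 0.0135 and 0.0321 tonnes/ha in crop yield.

(0.0135, 0.0321)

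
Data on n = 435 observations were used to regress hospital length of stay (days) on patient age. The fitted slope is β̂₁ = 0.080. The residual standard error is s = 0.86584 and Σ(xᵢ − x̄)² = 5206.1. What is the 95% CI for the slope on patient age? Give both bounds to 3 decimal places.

SE(β̂₁) = s/√Sₓₓ = 0.86584/√5206.1 = 0.012.
df = n − 2 = 433.
t* = t_{0.025, 433} = 1.965458.
Margin = t* × SE = 1.965458 × 0.012 = 0.02359.
CI: 0.080 ± 0.02359 → (0.056, 0.104).
With 95% confidence, each one-unit increase in patient age is associated with a change of between 0.056 and 0.104 days in hospital length of stay.

(0.056, 0.104)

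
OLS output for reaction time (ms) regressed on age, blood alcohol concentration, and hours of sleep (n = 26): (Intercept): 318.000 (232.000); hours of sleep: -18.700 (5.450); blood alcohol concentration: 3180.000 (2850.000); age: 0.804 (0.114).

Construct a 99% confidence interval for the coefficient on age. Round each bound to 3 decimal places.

Read off: b = 0.804, SE = 0.114 for age.
df = n − k − 1 = 26 − 3 − 1 = 22.
t* = t_{0.005, 22} = 2.818756.
Margin = t* × SE = 2.818756 × 0.114 = 0.32134.
CI: 0.804 ± 0.32134 → (0.483, 1.125).

(0.483, 1.125)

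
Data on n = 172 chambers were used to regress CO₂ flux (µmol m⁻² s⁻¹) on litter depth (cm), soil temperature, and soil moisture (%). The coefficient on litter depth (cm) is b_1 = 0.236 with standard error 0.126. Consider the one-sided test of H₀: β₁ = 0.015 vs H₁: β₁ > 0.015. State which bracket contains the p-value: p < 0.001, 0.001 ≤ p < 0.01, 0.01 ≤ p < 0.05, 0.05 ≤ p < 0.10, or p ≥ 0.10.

0.01 ≤ p < 0.05

t = (0.236 − 0.015) / 0.126 = 1.754.
df = n − k − 1 = 172 − 3 − 1 = 168.
One-sided p = P(T_{168} > t) ≈ 0.0406.
So 0.01 ≤ p < 0.05.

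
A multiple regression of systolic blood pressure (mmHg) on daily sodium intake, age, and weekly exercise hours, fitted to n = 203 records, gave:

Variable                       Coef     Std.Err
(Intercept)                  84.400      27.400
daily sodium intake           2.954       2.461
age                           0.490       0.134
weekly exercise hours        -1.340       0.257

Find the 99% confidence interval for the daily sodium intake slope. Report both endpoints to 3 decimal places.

(-3.446, 9.354)

Read off: b = 2.954, SE = 2.461 for daily sodium intake.
df = n − k − 1 = 203 − 3 − 1 = 199.
t* = t_{0.005, 199} = 2.60076.
Margin = t* × SE = 2.60076 × 2.461 = 6.40047.
CI: 2.954 ± 6.40047 → (-3.446, 9.354).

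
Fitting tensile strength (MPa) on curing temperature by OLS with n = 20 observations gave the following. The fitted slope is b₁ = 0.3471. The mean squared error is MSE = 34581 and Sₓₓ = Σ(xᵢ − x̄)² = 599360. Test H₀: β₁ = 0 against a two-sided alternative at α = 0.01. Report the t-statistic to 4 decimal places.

t = 1.4450

SE(b₁) = √(MSE/Sₓₓ) = √(34581/599360) = 0.240201.
t = 0.3471 / 0.240201 = 1.4450.
df = n − 2 = 18.
Two-sided p ≈ 0.1656, which is ≥ 0.01, so fail to reject H₀.
The data do not give significant evidence of an association between curing temperature and tensile strength.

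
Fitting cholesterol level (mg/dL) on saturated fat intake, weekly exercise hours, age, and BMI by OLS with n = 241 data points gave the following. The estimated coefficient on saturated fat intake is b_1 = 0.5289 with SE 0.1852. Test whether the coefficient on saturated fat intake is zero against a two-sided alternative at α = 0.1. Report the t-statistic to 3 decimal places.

t = 2.856

H₀: β₁ = 0 vs H₁: β₁ ≠ 0.
t = (b_1 − β₁⁰)/SE = 0.5289 / 0.1852 = 2.856.
df = n − k − 1 = 241 − 4 − 1 = 236.
Two-sided p ≈ 0.0047, which is < 0.1, so reject H₀.
There is evidence that saturated fat intake is associated with cholesterol level, holding the other predictors fixed.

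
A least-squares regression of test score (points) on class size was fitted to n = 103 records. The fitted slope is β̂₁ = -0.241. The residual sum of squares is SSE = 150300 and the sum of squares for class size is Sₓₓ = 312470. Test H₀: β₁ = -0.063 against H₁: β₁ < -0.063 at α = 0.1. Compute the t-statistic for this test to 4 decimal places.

t = -2.5793

MSE = SSE/(n − 2) = 150300/101 = 1488.12.
SE(β̂₁) = √(MSE/Sₓₓ) = √(1488.12/312470) = 0.0690104.
t = (-0.241 − (-0.063)) / 0.0690104 = -2.5793.
df = n − 2 = 101.
One-sided p ≈ 0.0057, which is < 0.1, so reject H₀.
There is evidence that the true slope on class size is below -0.063 points per unit.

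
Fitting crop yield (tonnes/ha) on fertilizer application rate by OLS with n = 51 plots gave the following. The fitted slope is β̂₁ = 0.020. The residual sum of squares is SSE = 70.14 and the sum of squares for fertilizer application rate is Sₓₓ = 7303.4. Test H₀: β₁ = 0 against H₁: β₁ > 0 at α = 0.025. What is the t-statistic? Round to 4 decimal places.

t = 1.4286

MSE = SSE/(n − 2) = 70.14/49 = 1.43143.
SE(β̂₁) = √(MSE/Sₓₓ) = √(1.43143/7303.4) = 0.0139998.
t = 0.020 / 0.0139998 = 1.4286.
df = n − 2 = 49.
One-sided p ≈ 0.0797, which is ≥ 0.025, so fail to reject H₀.
The data do not give significant evidence that the true slope on fertilizer application rate is positive.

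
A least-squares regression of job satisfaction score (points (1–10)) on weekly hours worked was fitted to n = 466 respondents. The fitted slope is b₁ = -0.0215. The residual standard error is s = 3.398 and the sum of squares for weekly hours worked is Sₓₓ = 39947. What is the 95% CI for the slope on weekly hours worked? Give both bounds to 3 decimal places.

(-0.055, 0.012)

SE(b₁) = s/√Sₓₓ = 3.398/√39947 = 0.0170013.
df = n − 2 = 464.
t* = t_{0.025, 464} = 1.96509.
Margin = t* × SE = 1.96509 × 0.0170013 = 0.03341.
CI: -0.0215 ± 0.03341 → (-0.055, 0.012).
With 95% confidence, each one-unit increase in weekly hours worked is associated with a change of between -0.055 and 0.012 points (1–10) in job satisfaction score.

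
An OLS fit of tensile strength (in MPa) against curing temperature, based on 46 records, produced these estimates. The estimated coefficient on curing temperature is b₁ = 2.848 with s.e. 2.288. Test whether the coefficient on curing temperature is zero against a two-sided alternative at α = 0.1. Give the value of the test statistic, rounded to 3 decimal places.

H₀: β₁ = 0 vs H₁: β₁ ≠ 0.
t = (b₁ − β₁⁰)/SE = 2.848 / 2.288 = 1.245.
df = n − 2 = 46 − 2 = 44.
Two-sided p ≈ 0.2198, which is ≥ 0.1, so fail to reject H₀.
The data do not give significant evidence of an association between curing temperature and tensile strength.

t = 1.245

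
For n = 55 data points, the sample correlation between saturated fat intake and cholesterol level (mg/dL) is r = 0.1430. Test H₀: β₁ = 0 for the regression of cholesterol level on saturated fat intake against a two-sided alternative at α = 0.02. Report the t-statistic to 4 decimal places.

t = 1.0519

t = r·√(n − 2)/√(1 − r²) = 0.1430·√53/√0.979551 = 1.0519.
df = n − 2 = 53.
Two-sided p ≈ 0.2976, which is ≥ 0.02, so fail to reject H₀.
The data do not give significant evidence of a linear association between saturated fat intake and cholesterol level.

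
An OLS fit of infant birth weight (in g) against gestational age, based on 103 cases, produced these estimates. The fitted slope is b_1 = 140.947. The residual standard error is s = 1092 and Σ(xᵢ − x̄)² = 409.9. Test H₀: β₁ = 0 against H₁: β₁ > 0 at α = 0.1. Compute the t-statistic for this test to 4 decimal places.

t = 2.6132

SE(b_1) = s/√Sₓₓ = 1092/√409.9 = 53.9366.
t = 140.947 / 53.9366 = 2.6132.
df = n − 2 = 101.
One-sided p ≈ 0.0052, which is < 0.1, so reject H₀.
There is evidence that the true slope on gestational age is positive.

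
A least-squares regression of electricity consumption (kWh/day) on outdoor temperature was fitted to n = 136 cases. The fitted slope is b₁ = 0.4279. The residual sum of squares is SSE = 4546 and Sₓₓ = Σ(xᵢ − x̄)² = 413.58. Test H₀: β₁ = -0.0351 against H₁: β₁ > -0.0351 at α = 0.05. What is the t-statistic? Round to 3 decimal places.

MSE = SSE/(n − 2) = 4546/134 = 33.9254.
SE(b₁) = √(MSE/Sₓₓ) = √(33.9254/413.58) = 0.286406.
t = (0.4279 − (-0.0351)) / 0.286406 = 1.617.
df = n − 2 = 134.
One-sided p ≈ 0.0542, which is ≥ 0.05, so fail to reject H₀.
The data do not give significant evidence that the true slope on outdoor temperature exceeds -0.0351 kWh/day per unit.

t = 1.617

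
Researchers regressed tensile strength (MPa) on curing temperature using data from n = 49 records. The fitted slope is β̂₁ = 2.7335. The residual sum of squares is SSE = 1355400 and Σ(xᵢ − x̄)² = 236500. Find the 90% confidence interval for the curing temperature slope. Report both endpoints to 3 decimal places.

(2.148, 3.319)

MSE = SSE/(n − 2) = 1355400/47 = 28838.3.
SE(β̂₁) = √(MSE/Sₓₓ) = √(28838.3/236500) = 0.349196.
df = n − 2 = 47.
t* = t_{0.05, 47} = 1.677927.
Margin = t* × SE = 1.677927 × 0.349196 = 0.58593.
CI: 2.7335 ± 0.58593 → (2.148, 3.319).
With 90% confidence, each one-unit increase in curing temperature is associated with a change of between 2.148 and 3.319 MPa in tensile strength.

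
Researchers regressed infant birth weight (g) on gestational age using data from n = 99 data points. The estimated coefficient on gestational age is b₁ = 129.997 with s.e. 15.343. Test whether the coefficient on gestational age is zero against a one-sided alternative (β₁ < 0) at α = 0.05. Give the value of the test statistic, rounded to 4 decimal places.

H₀: β₁ = 0 vs H₁: β₁ < 0.
t = (b₁ − β₁⁰)/SE = 129.997 / 15.343 = 8.4727.
df = n − 2 = 99 − 2 = 97.
One-sided p ≈ 1.0000, which is ≥ 0.05, so fail to reject H₀.
The data do not give significant evidence that the true slope on gestational age is negative.

t = 8.4727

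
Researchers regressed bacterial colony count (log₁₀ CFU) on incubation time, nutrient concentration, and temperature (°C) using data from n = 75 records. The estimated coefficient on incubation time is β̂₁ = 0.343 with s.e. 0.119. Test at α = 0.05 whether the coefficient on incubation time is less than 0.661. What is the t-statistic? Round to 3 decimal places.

H₀: β₁ = 0.661 vs H₁: β₁ < 0.661.
t = (β̂₁ − β₁⁰)/SE = (0.343 − 0.661) / 0.119 = -2.672.
df = n − k − 1 = 75 − 3 − 1 = 71.
One-sided p ≈ 0.0047, which is < 0.05, so reject H₀.
There is evidence that the true slope on incubation time is below 0.661 log₁₀ CFU per unit, holding the other predictors fixed.

t = -2.672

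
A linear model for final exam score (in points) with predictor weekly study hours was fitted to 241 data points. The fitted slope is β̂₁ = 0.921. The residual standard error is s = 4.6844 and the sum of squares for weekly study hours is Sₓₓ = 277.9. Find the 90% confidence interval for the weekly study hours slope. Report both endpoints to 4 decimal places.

SE(β̂₁) = s/√Sₓₓ = 4.6844/√277.9 = 0.281002.
df = n − 2 = 239.
t* = t_{0.05, 239} = 1.651254.
Margin = t* × SE = 1.651254 × 0.281002 = 0.464006.
CI: 0.921 ± 0.464006 → (0.4570, 1.3850).
With 90% confidence, each one-unit increase in weekly study hours is associated with a change of between 0.4570 and 1.3850 points in final exam score.

(0.4570, 1.3850)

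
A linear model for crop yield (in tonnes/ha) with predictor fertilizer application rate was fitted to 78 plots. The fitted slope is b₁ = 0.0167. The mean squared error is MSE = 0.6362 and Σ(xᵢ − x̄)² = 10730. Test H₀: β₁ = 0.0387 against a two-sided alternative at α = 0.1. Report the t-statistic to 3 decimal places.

SE(b₁) = √(MSE/Sₓₓ) = √(0.6362/10730) = 0.00770011.
t = (0.0167 − 0.0387) / 0.00770011 = -2.857.
df = n − 2 = 76.
Two-sided p ≈ 0.0055, which is < 0.1, so reject H₀.
There is evidence that the true slope on fertilizer application rate differs from 0.0387 tonnes/ha per unit.

t = -2.857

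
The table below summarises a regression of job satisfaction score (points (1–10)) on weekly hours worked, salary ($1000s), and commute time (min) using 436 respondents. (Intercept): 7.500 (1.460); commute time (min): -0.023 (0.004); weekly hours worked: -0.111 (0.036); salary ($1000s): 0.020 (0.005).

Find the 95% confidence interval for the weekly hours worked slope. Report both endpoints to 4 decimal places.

Read off: b = -0.111, SE = 0.036 for weekly hours worked.
df = n − k − 1 = 436 − 3 − 1 = 432.
t* = t_{0.025, 432} = 1.965471.
Margin = t* × SE = 1.965471 × 0.036 = 0.070757.
CI: -0.111 ± 0.070757 → (-0.1818, -0.0402).

(-0.1818, -0.0402)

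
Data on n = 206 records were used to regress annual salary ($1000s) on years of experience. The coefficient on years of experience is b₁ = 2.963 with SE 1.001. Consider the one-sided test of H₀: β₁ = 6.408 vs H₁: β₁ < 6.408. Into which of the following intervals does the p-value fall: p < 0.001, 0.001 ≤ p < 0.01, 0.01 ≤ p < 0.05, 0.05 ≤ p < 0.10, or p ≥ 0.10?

p < 0.001

t = (2.963 − 6.408) / 1.001 = -3.442.
df = n − 2 = 206 − 2 = 204.
One-sided p = P(T_{204} < t) ≈ 0.0004.
So p < 0.001.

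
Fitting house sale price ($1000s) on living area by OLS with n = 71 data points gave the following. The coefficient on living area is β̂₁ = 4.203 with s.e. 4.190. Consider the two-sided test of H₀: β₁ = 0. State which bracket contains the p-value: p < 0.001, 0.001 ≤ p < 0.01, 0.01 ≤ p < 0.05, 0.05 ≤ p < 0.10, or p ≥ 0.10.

t = 4.203 / 4.190 = 1.003.
df = n − 2 = 71 − 2 = 69.
Two-sided p = 2·P(T_{69} > |t|) ≈ 0.3193.
So p ≥ 0.10.

p ≥ 0.10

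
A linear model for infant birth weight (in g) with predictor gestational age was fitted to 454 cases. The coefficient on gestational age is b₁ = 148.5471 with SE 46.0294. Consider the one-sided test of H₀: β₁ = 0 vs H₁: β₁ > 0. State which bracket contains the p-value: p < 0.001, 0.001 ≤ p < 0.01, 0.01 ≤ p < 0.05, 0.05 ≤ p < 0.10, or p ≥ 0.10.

p < 0.001

t = 148.5471 / 46.0294 = 3.227.
df = n − 2 = 454 − 2 = 452.
One-sided p = P(T_{452} > t) ≈ 0.0007.
So p < 0.001.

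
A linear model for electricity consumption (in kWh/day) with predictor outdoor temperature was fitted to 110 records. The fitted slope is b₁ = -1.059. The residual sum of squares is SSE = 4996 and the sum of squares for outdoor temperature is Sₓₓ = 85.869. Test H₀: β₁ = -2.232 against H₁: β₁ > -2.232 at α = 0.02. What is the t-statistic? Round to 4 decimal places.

MSE = SSE/(n − 2) = 4996/108 = 46.2593.
SE(b₁) = √(MSE/Sₓₓ) = √(46.2593/85.869) = 0.733975.
t = (-1.059 − (-2.232)) / 0.733975 = 1.5981.
df = n − 2 = 108.
One-sided p ≈ 0.0565, which is ≥ 0.02, so fail to reject H₀.
The data do not give significant evidence that the true slope on outdoor temperature exceeds -2.232 kWh/day per unit.

t = 1.5981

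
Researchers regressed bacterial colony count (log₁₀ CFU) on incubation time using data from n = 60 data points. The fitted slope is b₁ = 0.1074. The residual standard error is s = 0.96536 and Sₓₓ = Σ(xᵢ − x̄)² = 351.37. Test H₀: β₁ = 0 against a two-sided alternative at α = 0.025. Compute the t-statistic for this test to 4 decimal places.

SE(b₁) = s/√Sₓₓ = 0.96536/√351.37 = 0.0515.
t = 0.1074 / 0.0515 = 2.0854.
df = n − 2 = 58.
Two-sided p ≈ 0.0414, which is ≥ 0.025, so fail to reject H₀.
The data do not give significant evidence of an association between incubation time and bacterial colony count.

t = 2.0854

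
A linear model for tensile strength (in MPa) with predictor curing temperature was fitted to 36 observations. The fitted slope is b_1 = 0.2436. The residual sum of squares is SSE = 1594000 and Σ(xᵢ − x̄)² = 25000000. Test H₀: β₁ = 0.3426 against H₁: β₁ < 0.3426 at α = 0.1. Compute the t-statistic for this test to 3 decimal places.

t = -2.286

MSE = SSE/(n − 2) = 1594000/34 = 46882.4.
SE(b_1) = √(MSE/Sₓₓ) = √(46882.4/25000000) = 0.0433047.
t = (0.2436 − 0.3426) / 0.0433047 = -2.286.
df = n − 2 = 34.
One-sided p ≈ 0.0143, which is < 0.1, so reject H₀.
There is evidence that the true slope on curing temperature is below 0.3426 MPa per unit.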